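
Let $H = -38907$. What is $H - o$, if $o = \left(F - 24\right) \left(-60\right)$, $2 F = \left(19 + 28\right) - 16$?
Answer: $-39417$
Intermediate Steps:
$F = \frac{31}{2}$ ($F = \frac{\left(19 + 28\right) - 16}{2} = \frac{47 - 16}{2} = \frac{1}{2} \cdot 31 = \frac{31}{2} \approx 15.5$)
$o = 510$ ($o = \left(\frac{31}{2} - 24\right) \left(-60\right) = \left(- \frac{17}{2}\right) \left(-60\right) = 510$)
$H - o = -38907 - 510 = -39417$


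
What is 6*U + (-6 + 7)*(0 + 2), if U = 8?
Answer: 50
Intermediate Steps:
6*U + (-6 + 7)*(0 + 2) = 6*8 + (-6 + 7)*(0 + 2) = 48 + 1*2 = 48 + 2 = 50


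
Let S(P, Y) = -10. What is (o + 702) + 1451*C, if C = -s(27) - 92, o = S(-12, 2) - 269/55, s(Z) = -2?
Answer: -7144659/55 ≈ -1.2990e+5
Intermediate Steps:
o = -819/55 (o = -10 - 269/55 = -819/55 ≈ -14.891)
C = -90 (C = -1*(-2) - 92 = 2 - 92 = -90)
(o + 702) + 1451*C = (-819/55 + 702) + 1451*(-90) = 37791/55 - 130590 = -7144659/55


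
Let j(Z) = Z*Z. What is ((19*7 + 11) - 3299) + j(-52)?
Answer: -451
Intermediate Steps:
j(Z) = Z**2
((19*7 + 11) - 3299) + j(-52) = ((19*7 + 11) - 3299) + (-52)**2 = ((133 + 11) - 3299) + 2704 = (144 - 3299) + 2704 = -3155 + 2704 = -451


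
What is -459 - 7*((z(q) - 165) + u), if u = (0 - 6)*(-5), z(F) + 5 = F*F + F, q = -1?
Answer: 521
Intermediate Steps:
z(F) = -5 + F + F² (z(F) = -5 + (F*F + F) = -5 + (F² + F) = -5 + (F + F²) = -5 + F + F²)
u = 30 (u = -6*(-5) = 30)
-459 - 7*((z(q) - 165) + u) = -459 - 7*(((-5 - 1 + (-1)²) - 165) + 30) = -459 - 7*(((-5 - 1 + 1) - 165) + 30) = -459 - 7*((-5 - 165) + 30) = -459 - 7*(-170 + 30) = -459 - 7*(-140) = -459 + 980 = 521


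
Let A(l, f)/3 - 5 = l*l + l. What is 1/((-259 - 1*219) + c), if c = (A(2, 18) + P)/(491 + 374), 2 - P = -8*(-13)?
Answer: -865/413539 ≈ -0.0020917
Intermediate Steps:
A(l, f) = 15 + 3*l + 3*l**2 (A(l, f) = 15 + 3*(l*l + l) = 15 + 3*(l**2 + l) = 15 + 3*(l + l**2) = 15 + (3*l + 3*l**2) = 15 + 3*l + 3*l**2)
P = -102 (P = 2 - (-8)*(-13) = 2 - 1*104 = 2 - 104 = -102)
c = -69/865 (c = ((15 + 3*2 + 3*2**2) - 102)/(491 + 374) = ((15 + 6 + 3*4) - 102)/865 = ((15 + 6 + 12) - 102)*(1/865) = (33 - 102)*(1/865) = -69*1/865 = -69/865 ≈ -0.079769)
1/((-259 - 1*219) + c) = 1/((-259 - 1*219) - 69/865) = 1/((-259 - 219) - 69/865) = 1/(-478 - 69/865) = 1/(-413539/865) = -865/413539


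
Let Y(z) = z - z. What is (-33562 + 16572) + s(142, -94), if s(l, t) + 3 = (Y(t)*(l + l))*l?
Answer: -16993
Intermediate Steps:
Y(z) = 0
s(l, t) = -3 (s(l, t) = -3 + (0*(l + l))*l = -3 + (0*(2*l))*l = -3 + 0*l = -3 + 0 = -3)
(-33562 + 16572) + s(142, -94) = (-33562 + 16572) - 3 = -16990 - 3 = -16993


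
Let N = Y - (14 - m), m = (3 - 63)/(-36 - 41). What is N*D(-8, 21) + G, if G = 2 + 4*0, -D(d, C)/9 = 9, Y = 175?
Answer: -1008863/77 ≈ -13102.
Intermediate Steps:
D(d, C) = -81 (D(d, C) = -9*9 = -81)
m = 60/77 (m = -60/(-77) = -60*(-1/77) = 60/77 ≈ 0.77922)
G = 2 (G = 2 + 0 = 2)
N = 12457/77 (N = 175 - (14 - 1*60/77) = 175 - (14 - 60/77) = 175 - 1*1018/77 = 175 - 1018/77 = 12457/77 ≈ 161.78)
N*D(-8, 21) + G = (12457/77)*(-81) + 2 = -1009017/77 + 2 = -1008863/77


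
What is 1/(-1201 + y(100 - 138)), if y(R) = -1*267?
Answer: -1/1468 ≈ -0.00068120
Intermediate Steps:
y(R) = -267
1/(-1201 + y(100 - 138)) = 1/(-1201 - 267) = 1/(-1468) = -1/1468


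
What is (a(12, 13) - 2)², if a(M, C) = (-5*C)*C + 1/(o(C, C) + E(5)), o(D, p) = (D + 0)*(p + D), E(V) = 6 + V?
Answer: 87380542404/121801 ≈ 7.1740e+5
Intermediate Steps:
o(D, p) = D*(D + p)
a(M, C) = 1/(11 + 2*C²) - 5*C² (a(M, C) = (-5*C)*C + 1/(C*(C + C) + (6 + 5)) = -5*C² + 1/(C*(2*C) + 11) = -5*C² + 1/(2*C² + 11) = -5*C² + 1/(11 + 2*C²) = 1/(11 + 2*C²) - 5*C²)
(a(12, 13) - 2)² = ((1 - 55*13² - 10*13⁴)/(11 + 2*13²) - 2)² = ((1 - 55*169 - 10*28561)/(11 + 2*169) - 2)² = ((1 - 9295 - 285610)/(11 + 338) - 2)² = (-294904/349 - 2)² = (-295602/349)² = 87380542404/121801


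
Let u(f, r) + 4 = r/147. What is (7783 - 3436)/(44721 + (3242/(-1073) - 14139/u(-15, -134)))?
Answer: 146419434/1603193257 ≈ 0.091330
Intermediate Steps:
u(f, r) = -4 + r/147
(7783 - 3436)/(44721 + (3242/(-1073) - 14139/u(-15, -134))) = (7783 - 3436)/(44721 + (3242/(-1073) - 14139/(-4 + (1/147)*(-134)))) = 4347/(44721 + (3242*(-1/1073) - 14139/(-4 - 134/147))) = 4347/(44721 + (-3242/1073 - 14139/(-722/147))) = 4347/(44721 + (-3242/1073 - 14139*(-147/722))) = 4347/(44721 + (-3242/1073 + 2078433/722)) = 4347/(44721 + 2227817885/774706) = 4347/(36873444911/774706) = 4347*(774706/36873444911) = 146419434/1603193257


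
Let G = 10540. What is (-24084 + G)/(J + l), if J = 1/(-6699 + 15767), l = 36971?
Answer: -122816992/335253029 ≈ -0.36634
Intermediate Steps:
J = 1/9068 ≈ 0.00011028
(-24084 + G)/(J + l) = (-24084 + 10540)/(1/9068 + 36971) = -13544/335253029/9068 = -13544*9068/335253029 = -122816992/335253029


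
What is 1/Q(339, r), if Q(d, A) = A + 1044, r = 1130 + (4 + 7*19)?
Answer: 1/2311 ≈ 0.00043271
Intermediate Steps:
r = 1267 (r = 1130 + (4 + 133) = 1130 + 137 = 1267)
Q(d, A) = 1044 + A
1/Q(339, r) = 1/(1044 + 1267) = 1/2311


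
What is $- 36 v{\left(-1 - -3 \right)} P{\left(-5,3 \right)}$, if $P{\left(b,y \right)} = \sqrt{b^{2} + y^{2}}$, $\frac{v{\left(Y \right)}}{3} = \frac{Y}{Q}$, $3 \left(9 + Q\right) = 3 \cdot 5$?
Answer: $54 \sqrt{34} \approx 314.87$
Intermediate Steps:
$Q = -4$ ($Q = -9 + \frac{3 \cdot 5}{3} = -9 + \frac{1}{3} \cdot 15 = -9 + 5 = -4$)
$v{\left(Y \right)} = - \frac{3 Y}{4}$ ($v{\left(Y \right)} = 3 \frac{Y}{-4} = 3 Y \left(- \frac{1}{4}\right) = 3 \left(- \frac{Y}{4}\right) = - \frac{3 Y}{4}$)
$- 36 v{\left(-1 - -3 \right)} P{\left(-5,3 \right)} = - 36 \left(- \frac{3 \left(-1 - -3\right)}{4}\right) \sqrt{\left(-5\right)^{2} + 3^{2}} = - 36 \left(- \frac{3 \left(-1 + 3\right)}{4}\right) \sqrt{25 + 9} = - 36 \left(\left(- \frac{3}{4}\right) 2\right) \sqrt{34} = \left(-36\right) \left(- \frac{3}{2}\right) \sqrt{34} = 54 \sqrt{34}$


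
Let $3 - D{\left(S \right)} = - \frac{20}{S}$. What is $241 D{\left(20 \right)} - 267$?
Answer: $697$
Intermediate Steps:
$D{\left(S \right)} = 3 + \frac{20}{S}$ ($D{\left(S \right)} = 3 - - \frac{20}{S} = 3 + \frac{20}{S}$)
$241 D{\left(20 \right)} - 267 = 241 \left(3 + \frac{20}{20}\right) - 267 = 241 \left(3 + 20 \cdot \frac{1}{20}\right) - 267 = 241 \left(3 + 1\right) - 267 = 241 \cdot 4 - 267 = 964 - 267 = 697$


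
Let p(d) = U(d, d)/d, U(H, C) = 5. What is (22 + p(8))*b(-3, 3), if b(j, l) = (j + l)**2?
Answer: 0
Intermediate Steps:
p(d) = 5/d
(22 + p(8))*b(-3, 3) = (22 + 5/8)*(-3 + 3)**2 = (22 + 5*(1/8))*0**2 = (22 + 5/8)*0 = (181/8)*0 = 0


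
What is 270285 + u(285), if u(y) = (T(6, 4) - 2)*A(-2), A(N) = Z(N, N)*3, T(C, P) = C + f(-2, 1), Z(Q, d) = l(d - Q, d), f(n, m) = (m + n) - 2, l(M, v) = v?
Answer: 270279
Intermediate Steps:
f(n, m) = -2 + m + n
Z(Q, d) = d
T(C, P) = -3 + C (T(C, P) = C + (-2 + 1 - 2) = C - 3 = -3 + C)
A(N) = 3*N (A(N) = N*3 = 3*N)
u(y) = -6 (u(y) = ((-3 + 6) - 2)*(3*(-2)) = (3 - 2)*(-6) = 1*(-6) = -6)
270285 + u(285) = 270285 - 6 = 270279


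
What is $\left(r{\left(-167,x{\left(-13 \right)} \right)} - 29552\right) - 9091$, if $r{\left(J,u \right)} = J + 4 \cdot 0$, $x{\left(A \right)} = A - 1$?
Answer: $-38810$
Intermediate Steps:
$x{\left(A \right)} = -1 + A$ ($x{\left(A \right)} = A - 1 = -1 + A$)
$r{\left(J,u \right)} = J$ ($r{\left(J,u \right)} = J + 0 = J$)
$\left(r{\left(-167,x{\left(-13 \right)} \right)} - 29552\right) - 9091 = \left(-167 - 29552\right) - 9091 = -29719 - 9091 = -38810$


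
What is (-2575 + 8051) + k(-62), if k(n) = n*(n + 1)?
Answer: 9258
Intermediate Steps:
k(n) = n*(1 + n)
(-2575 + 8051) + k(-62) = (-2575 + 8051) - 62*(1 - 62) = 5476 - 62*(-61) = 5476 + 3782 = 9258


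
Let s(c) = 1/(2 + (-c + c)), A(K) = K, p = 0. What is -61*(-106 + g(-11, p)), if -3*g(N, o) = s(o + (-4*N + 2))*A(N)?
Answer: 38125/6 ≈ 6354.2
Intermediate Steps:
s(c) = ½ (s(c) = 1/(2 + 0) = 1/2 = ½)
g(N, o) = -N/6
-61*(-106 + g(-11, p)) = -61*(-106 - ⅙*(-11)) = -61*(-106 + 11/6) = -61*(-625/6) = 38125/6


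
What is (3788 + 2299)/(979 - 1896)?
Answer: -6087/917 ≈ -6.6379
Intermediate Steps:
(3788 + 2299)/(979 - 1896) = 6087/(-917) = 6087*(-1/917) = -6087/917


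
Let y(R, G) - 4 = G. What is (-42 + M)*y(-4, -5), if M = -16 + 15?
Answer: 43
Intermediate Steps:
y(R, G) = 4 + G
M = -1
(-42 + M)*y(-4, -5) = (-42 - 1)*(4 - 5) = -43*(-1) = 43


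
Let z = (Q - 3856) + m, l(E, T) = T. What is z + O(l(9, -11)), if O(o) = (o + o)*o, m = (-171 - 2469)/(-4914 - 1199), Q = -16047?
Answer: -120185053/6113 ≈ -19661.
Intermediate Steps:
m = 2640/6113 (m = -2640/(-6113) = -2640*(-1/6113) = 2640/6113 ≈ 0.43187)
O(o) = 2*o**2 (O(o) = (2*o)*o = 2*o**2)
z = -121664399/6113 (z = (-16047 - 3856) + 2640/6113 = -19903 + 2640/6113 = -121664399/6113 ≈ -19903.)
z + O(l(9, -11)) = -121664399/6113 + 2*(-11)**2 = -121664399/6113 + 2*121 = -121664399/6113 + 242 = -120185053/6113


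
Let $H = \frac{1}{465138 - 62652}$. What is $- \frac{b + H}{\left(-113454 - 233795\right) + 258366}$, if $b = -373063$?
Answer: $- \frac{150152634617}{35774163138} \approx -4.1972$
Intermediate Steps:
$H = \frac{1}{402486} \approx 2.4846 \cdot 10^{-6}$
$- \frac{b + H}{\left(-113454 - 233795\right) + 258366} = - \frac{-373063 + \frac{1}{402486}}{\left(-113454 - 233795\right) + 258366} = - \frac{-150152634617}{402486 \left(-347249 + 258366\right)} = - \frac{-150152634617}{402486 \left(-88883\right)} = - \frac{\left(-150152634617\right) \left(-1\right)}{402486 \cdot 88883} = \left(-1\right) \frac{150152634617}{35774163138} = - \frac{150152634617}{35774163138}$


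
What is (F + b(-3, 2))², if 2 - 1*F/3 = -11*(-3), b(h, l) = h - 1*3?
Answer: 9801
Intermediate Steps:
b(h, l) = -3 + h (b(h, l) = h - 3 = -3 + h)
F = -93 (F = 6 - (-33)*(-3) = 6 - 3*33 = 6 - 99 = -93)
(F + b(-3, 2))² = (-93 + (-3 - 3))² = (-93 - 6)² = (-99)² = 9801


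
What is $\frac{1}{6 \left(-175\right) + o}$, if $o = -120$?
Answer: $- \frac{1}{1170} \approx -0.0008547$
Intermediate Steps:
$\frac{1}{6 \left(-175\right) + o} = \frac{1}{6 \left(-175\right) - 120} = \frac{1}{-1050 - 120} = \frac{1}{-1170} = - \frac{1}{1170}$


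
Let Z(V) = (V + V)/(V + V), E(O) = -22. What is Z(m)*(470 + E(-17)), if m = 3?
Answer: 448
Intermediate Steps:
Z(V) = 1 (Z(V) = (2*V)/((2*V)) = (2*V)*(1/(2*V)) = 1)
Z(m)*(470 + E(-17)) = 1*(470 - 22) = 1*448 = 448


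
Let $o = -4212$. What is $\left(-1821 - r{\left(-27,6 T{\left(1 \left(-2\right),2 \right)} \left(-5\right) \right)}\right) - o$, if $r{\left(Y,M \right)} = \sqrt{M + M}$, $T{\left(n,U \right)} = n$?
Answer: $2391 - 2 \sqrt{30} \approx 2380.0$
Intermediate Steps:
$r{\left(Y,M \right)} = \sqrt{2} \sqrt{M}$ ($r{\left(Y,M \right)} = \sqrt{2 M} = \sqrt{2} \sqrt{M}$)
$\left(-1821 - r{\left(-27,6 T{\left(1 \left(-2\right),2 \right)} \left(-5\right) \right)}\right) - o = \left(-1821 - \sqrt{2} \sqrt{6 \cdot 1 \left(-2\right) \left(-5\right)}\right) - -4212 = \left(-1821 - \sqrt{2} \sqrt{6 \left(-2\right) \left(-5\right)}\right) + 4212 = \left(-1821 - \sqrt{2} \sqrt{\left(-12\right) \left(-5\right)}\right) + 4212 = \left(-1821 - \sqrt{2} \sqrt{60}\right) + 4212 = \left(-1821 - \sqrt{2} \cdot 2 \sqrt{15}\right) + 4212 = \left(-1821 - 2 \sqrt{30}\right) + 4212 = 2391 - 2 \sqrt{30}$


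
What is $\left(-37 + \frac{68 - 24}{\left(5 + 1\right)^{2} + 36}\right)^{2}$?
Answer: $\frac{429025}{324} \approx 1324.2$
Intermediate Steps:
$\left(-37 + \frac{68 - 24}{\left(5 + 1\right)^{2} + 36}\right)^{2} = \left(-37 + \frac{44}{6^{2} + 36}\right)^{2} = \left(-37 + \frac{44}{36 + 36}\right)^{2} = \left(-37 + \frac{44}{72}\right)^{2} = \left(-37 + 44 \cdot \frac{1}{72}\right)^{2} = \left(-37 + \frac{11}{18}\right)^{2} = \left(- \frac{655}{18}\right)^{2} = \frac{429025}{324}$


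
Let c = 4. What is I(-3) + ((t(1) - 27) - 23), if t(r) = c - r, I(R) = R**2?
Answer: -38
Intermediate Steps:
t(r) = 4 - r
I(-3) + ((t(1) - 27) - 23) = (-3)**2 + (((4 - 1*1) - 27) - 23) = 9 + (((4 - 1) - 27) - 23) = 9 + ((3 - 27) - 23) = 9 + (-24 - 23) = 9 - 47 = -38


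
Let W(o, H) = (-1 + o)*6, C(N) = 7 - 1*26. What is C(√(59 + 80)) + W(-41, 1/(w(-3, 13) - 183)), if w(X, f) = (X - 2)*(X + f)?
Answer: -271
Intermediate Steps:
w(X, f) = (-2 + X)*(X + f)
C(N) = -19 (C(N) = 7 - 26 = -19)
W(o, H) = -6 + 6*o
C(√(59 + 80)) + W(-41, 1/(w(-3, 13) - 183)) = -19 + (-6 + 6*(-41)) = -19 + (-6 - 246) = -19 - 252 = -271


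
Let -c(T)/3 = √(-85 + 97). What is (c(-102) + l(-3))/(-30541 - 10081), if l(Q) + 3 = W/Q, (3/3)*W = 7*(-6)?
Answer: -11/40622 + 3*√3/20311 ≈ -1.4960e-5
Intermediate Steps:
c(T) = -6*√3 (c(T) = -3*√(-85 + 97) = -6*√3)
W = -42 (W = 7*(-6) = -42)
l(Q) = -3 - 42/Q
(c(-102) + l(-3))/(-30541 - 10081) = (-6*√3 + (-3 - 42/(-3)))/(-30541 - 10081) = (-6*√3 + (-3 - 42*(-⅓)))/(-40622) = (-6*√3 + (-3 + 14))*(-1/40622) = (-6*√3 + 11)*(-1/40622) = (11 - 6*√3)*(-1/40622) = -11/40622 + 3*√3/20311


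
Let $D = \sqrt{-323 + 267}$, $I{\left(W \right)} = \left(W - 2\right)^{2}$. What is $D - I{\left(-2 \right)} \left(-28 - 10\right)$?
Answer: $608 + 2 i \sqrt{14} \approx 608.0 + 7.4833 i$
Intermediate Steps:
$I{\left(W \right)} = \left(-2 + W\right)^{2}$
$D = 2 i \sqrt{14}$ ($D = \sqrt{-56} = 2 i \sqrt{14} \approx 7.4833 i$)
$D - I{\left(-2 \right)} \left(-28 - 10\right) = 2 i \sqrt{14} - \left(-2 - 2\right)^{2} \left(-28 - 10\right) = 2 i \sqrt{14} - \left(-4\right)^{2} \left(-38\right) = 2 i \sqrt{14} - 16 \left(-38\right) = 2 i \sqrt{14} - -608 = 2 i \sqrt{14} + 608 = 608 + 2 i \sqrt{14}$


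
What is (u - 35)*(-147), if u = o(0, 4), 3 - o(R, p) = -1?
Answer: 4557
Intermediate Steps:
o(R, p) = 4 (o(R, p) = 3 - 1*(-1) = 3 + 1 = 4)
u = 4
(u - 35)*(-147) = (4 - 35)*(-147) = -31*(-147) = 4557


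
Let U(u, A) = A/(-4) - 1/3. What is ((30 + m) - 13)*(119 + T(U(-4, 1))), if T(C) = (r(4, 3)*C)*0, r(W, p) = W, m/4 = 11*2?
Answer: 12495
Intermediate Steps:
m = 88 (m = 4*(11*2) = 4*22 = 88)
U(u, A) = -⅓ - A/4 (U(u, A) = A*(-¼) - 1*⅓ = -A/4 - ⅓ = -⅓ - A/4)
T(C) = 0 (T(C) = (4*C)*0 = 0)
((30 + m) - 13)*(119 + T(U(-4, 1))) = ((30 + 88) - 13)*(119 + 0) = (118 - 13)*119 = 105*119 = 12495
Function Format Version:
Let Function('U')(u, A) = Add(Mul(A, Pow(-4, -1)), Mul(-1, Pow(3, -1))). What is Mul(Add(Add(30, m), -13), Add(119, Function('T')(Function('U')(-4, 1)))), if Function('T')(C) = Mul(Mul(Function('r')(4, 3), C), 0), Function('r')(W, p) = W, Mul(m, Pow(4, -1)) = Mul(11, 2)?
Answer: 12495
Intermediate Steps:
m = 88 (m = Mul(4, Mul(11, 2)) = Mul(4, 22) = 88)
Function('U')(u, A) = Add(Rational(-1, 3), Mul(Rational(-1, 4), A)) (Function('U')(u, A) = Add(Mul(A, Rational(-1, 4)), Mul(-1, Rational(1, 3))) = Add(Mul(Rational(-1, 4), A), Rational(-1, 3)) = Add(Rational(-1, 3), Mul(Rational(-1, 4), A)))
Function('T')(C) = 0 (Function('T')(C) = Mul(Mul(4, C), 0) = 0)
Mul(Add(Add(30, m), -13), Add(119, Function('T')(Function('U')(-4, 1)))) = Mul(Add(Add(30, 88), -13), Add(119, 0)) = Mul(Add(118, -13), 119) = Mul(105, 119) = 12495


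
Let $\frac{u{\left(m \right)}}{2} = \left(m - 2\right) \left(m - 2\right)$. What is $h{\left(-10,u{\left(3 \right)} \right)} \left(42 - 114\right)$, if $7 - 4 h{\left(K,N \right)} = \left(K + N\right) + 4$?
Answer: $-198$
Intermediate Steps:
$u{\left(m \right)} = 2 \left(-2 + m\right)^{2}$ ($u{\left(m \right)} = 2 \left(m - 2\right) \left(m - 2\right) = 2 \left(-2 + m\right) \left(-2 + m\right) = 2 \left(-2 + m\right)^{2}$)
$h{\left(K,N \right)} = \frac{3}{4} - \frac{K}{4} - \frac{N}{4}$ ($h{\left(K,N \right)} = \frac{7}{4} - \frac{\left(K + N\right) + 4}{4} = \frac{7}{4} - \frac{4 + K + N}{4} = \frac{7}{4} - \left(1 + \frac{K}{4} + \frac{N}{4}\right) = \frac{3}{4} - \frac{K}{4} - \frac{N}{4}$)
$h{\left(-10,u{\left(3 \right)} \right)} \left(42 - 114\right) = \left(\frac{3}{4} - - \frac{5}{2} - \frac{2 \left(-2 + 3\right)^{2}}{4}\right) \left(42 - 114\right) = \left(\frac{3}{4} + \frac{5}{2} - \frac{2 \cdot 1^{2}}{4}\right) \left(-72\right) = \left(\frac{3}{4} + \frac{5}{2} - \frac{2 \cdot 1}{4}\right) \left(-72\right) = \left(\frac{3}{4} + \frac{5}{2} - \frac{1}{2}\right) \left(-72\right) = \frac{11}{4} \left(-72\right) = -198$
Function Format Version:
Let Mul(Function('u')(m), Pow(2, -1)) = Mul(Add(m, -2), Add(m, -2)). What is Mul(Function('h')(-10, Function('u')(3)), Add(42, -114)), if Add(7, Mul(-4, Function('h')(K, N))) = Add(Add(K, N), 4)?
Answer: -198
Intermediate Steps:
Function('u')(m) = Mul(2, Pow(Add(-2, m), 2)) (Function('u')(m) = Mul(2, Mul(Add(m, -2), Add(m, -2))) = Mul(2, Mul(Add(-2, m), Add(-2, m))) = Mul(2, Pow(Add(-2, m), 2)))
Function('h')(K, N) = Add(Rational(3, 4), Mul(Rational(-1, 4), K), Mul(Rational(-1, 4), N)) (Function('h')(K, N) = Add(Rational(7, 4), Mul(Rational(-1, 4), Add(Add(K, N), 4))) = Add(Rational(7, 4), Mul(Rational(-1, 4), Add(4, K, N))) = Add(Rational(7, 4), Add(-1, Mul(Rational(-1, 4), K), Mul(Rational(-1, 4), N))) = Add(Rational(3, 4), Mul(Rational(-1, 4), K), Mul(Rational(-1, 4), N)))
Mul(Function('h')(-10, Function('u')(3)), Add(42, -114)) = Mul(Add(Rational(3, 4), Mul(Rational(-1, 4), -10), Mul(Rational(-1, 4), Mul(2, Pow(Add(-2, 3), 2)))), Add(42, -114)) = Mul(Add(Rational(3, 4), Rational(5, 2), Mul(Rational(-1, 4), Mul(2, Pow(1, 2)))), -72) = Mul(Add(Rational(3, 4), Rational(5, 2), Mul(Rational(-1, 4), Mul(2, 1))), -72) = Mul(Add(Rational(3, 4), Rational(5, 2), Mul(Rational(-1, 4), 2)), -72) = Mul(Add(Rational(3, 4), Rational(5, 2), Rational(-1, 2)), -72) = Mul(Rational(11, 4), -72) = -198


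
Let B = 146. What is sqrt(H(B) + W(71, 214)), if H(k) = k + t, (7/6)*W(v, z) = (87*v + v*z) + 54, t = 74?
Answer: sqrt(910630)/7 ≈ 136.32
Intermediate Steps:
W(v, z) = 324/7 + 522*v/7 + 6*v*z/7 (W(v, z) = 6*((87*v + v*z) + 54)/7 = 6*(54 + 87*v + v*z)/7 = 324/7 + 522*v/7 + 6*v*z/7)
H(k) = 74 + k (H(k) = k + 74 = 74 + k)
sqrt(H(B) + W(71, 214)) = sqrt((74 + 146) + (324/7 + (522/7)*71 + (6/7)*71*214)) = sqrt(220 + (324/7 + 37062/7 + 91164/7)) = sqrt(220 + 128550/7) = sqrt(130090/7) = sqrt(910630)/7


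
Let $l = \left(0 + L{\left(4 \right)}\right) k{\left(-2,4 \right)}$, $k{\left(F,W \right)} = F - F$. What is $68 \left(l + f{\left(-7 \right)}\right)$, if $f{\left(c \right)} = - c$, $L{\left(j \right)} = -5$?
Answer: $476$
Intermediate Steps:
$k{\left(F,W \right)} = 0$
$l = 0$ ($l = \left(0 - 5\right) 0 = \left(-5\right) 0 = 0$)
$68 \left(l + f{\left(-7 \right)}\right) = 68 \left(0 - -7\right) = 68 \left(0 + 7\right) = 68 \cdot 7 = 476$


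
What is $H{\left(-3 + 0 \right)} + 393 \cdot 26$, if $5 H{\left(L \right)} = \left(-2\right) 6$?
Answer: $\frac{51078}{5} \approx 10216.0$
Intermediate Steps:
$H{\left(L \right)} = - \frac{12}{5}$ ($H{\left(L \right)} = \frac{\left(-2\right) 6}{5} = \frac{1}{5} \left(-12\right) = - \frac{12}{5}$)
$H{\left(-3 + 0 \right)} + 393 \cdot 26 = - \frac{12}{5} + 393 \cdot 26 = - \frac{12}{5} + 10218 = \frac{51078}{5}$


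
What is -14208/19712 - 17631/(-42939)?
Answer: -227895/734734 ≈ -0.31017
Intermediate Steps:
-14208/19712 - 17631/(-42939) = -14208*1/19712 - 17631*(-1/42939) = -111/154 + 1959/4771 = -227895/734734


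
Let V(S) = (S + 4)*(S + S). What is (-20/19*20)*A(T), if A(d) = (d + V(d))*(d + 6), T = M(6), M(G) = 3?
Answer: -162000/19 ≈ -8526.3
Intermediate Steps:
T = 3
V(S) = 2*S*(4 + S) (V(S) = (4 + S)*(2*S) = 2*S*(4 + S))
A(d) = (6 + d)*(d + 2*d*(4 + d)) (A(d) = (d + 2*d*(4 + d))*(d + 6) = (d + 2*d*(4 + d))*(6 + d) = (6 + d)*(d + 2*d*(4 + d)))
(-20/19*20)*A(T) = (-20/19*20)*(3*(54 + 2*3² + 21*3)) = (-20*1/19*20)*(3*(54 + 2*9 + 63)) = (-20/19*20)*(3*(54 + 18 + 63)) = -1200*135/19 = -400/19*405 = -162000/19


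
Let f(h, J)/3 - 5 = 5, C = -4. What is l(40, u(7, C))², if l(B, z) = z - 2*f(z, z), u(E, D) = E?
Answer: 2809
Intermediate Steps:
f(h, J) = 30 (f(h, J) = 15 + 3*5 = 15 + 15 = 30)
l(B, z) = -60 + z (l(B, z) = z - 2*30 = z - 60 = -60 + z)
l(40, u(7, C))² = (-60 + 7)² = (-53)² = 2809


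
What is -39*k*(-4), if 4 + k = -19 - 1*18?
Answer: -6396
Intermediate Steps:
k = -41 (k = -4 + (-19 - 1*18) = -4 + (-19 - 18) = -4 - 37 = -41)
-39*k*(-4) = -39*(-41)*(-4) = 1599*(-4) = -6396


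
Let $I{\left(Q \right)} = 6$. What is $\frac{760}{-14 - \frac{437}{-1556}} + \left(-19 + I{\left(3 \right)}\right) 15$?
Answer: $- \frac{5345225}{21347} \approx -250.4$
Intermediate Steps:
$\frac{760}{-14 - \frac{437}{-1556}} + \left(-19 + I{\left(3 \right)}\right) 15 = \frac{760}{-14 - \frac{437}{-1556}} + \left(-19 + 6\right) 15 = \frac{760}{-14 - - \frac{437}{1556}} - 195 = \frac{760}{-14 + \frac{437}{1556}} - 195 = \frac{760}{- \frac{21347}{1556}} - 195 = 760 \left(- \frac{1556}{21347}\right) - 195 = - \frac{1182560}{21347} - 195 = - \frac{5345225}{21347}$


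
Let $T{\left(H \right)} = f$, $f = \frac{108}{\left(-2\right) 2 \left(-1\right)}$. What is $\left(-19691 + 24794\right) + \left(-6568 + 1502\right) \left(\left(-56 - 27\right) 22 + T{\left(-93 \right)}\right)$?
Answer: $9118837$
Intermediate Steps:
$f = 27$ ($f = \frac{108}{\left(-4\right) \left(-1\right)} = \frac{108}{4} = 108 \cdot \frac{1}{4} = 27$)
$T{\left(H \right)} = 27$
$\left(-19691 + 24794\right) + \left(-6568 + 1502\right) \left(\left(-56 - 27\right) 22 + T{\left(-93 \right)}\right) = \left(-19691 + 24794\right) + \left(-6568 + 1502\right) \left(\left(-56 - 27\right) 22 + 27\right) = 5103 - 5066 \left(\left(-56 - 27\right) 22 + 27\right) = 5103 - 5066 \left(\left(-83\right) 22 + 27\right) = 5103 - 5066 \left(-1826 + 27\right) = 5103 - -9113734 = 5103 + 9113734 = 9118837$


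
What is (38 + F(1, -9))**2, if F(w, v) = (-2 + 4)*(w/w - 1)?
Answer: 1444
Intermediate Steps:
F(w, v) = 0 (F(w, v) = 2*(1 - 1) = 2*0 = 0)
(38 + F(1, -9))**2 = (38 + 0)**2 = 38**2 = 1444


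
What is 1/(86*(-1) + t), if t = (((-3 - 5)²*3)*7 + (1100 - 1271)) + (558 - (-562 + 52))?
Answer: 1/2155 ≈ 0.00046404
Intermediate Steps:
t = 2241 (t = (((-8)²*3)*7 - 171) + (558 - 1*(-510)) = ((64*3)*7 - 171) + (558 + 510) = (192*7 - 171) + 1068 = (1344 - 171) + 1068 = 1173 + 1068 = 2241)
1/(86*(-1) + t) = 1/(86*(-1) + 2241) = 1/(-86 + 2241) = 1/2155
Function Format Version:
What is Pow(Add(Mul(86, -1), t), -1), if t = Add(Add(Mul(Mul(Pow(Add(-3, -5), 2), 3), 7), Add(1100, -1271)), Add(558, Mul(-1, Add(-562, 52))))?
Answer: Rational(1, 2155) ≈ 0.00046404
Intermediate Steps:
t = 2241 (t = Add(Add(Mul(Mul(Pow(-8, 2), 3), 7), -171), Add(558, Mul(-1, -510))) = Add(Add(Mul(Mul(64, 3), 7), -171), Add(558, 510)) = Add(Add(Mul(192, 7), -171), 1068) = Add(Add(1344, -171), 1068) = Add(1173, 1068) = 2241)
Pow(Add(Mul(86, -1), t), -1) = Pow(Add(Mul(86, -1), 2241), -1) = Pow(Add(-86, 2241), -1) = Pow(2155, -1) = Rational(1, 2155)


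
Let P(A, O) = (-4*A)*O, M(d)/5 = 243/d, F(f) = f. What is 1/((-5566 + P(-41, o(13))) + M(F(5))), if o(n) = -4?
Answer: -1/5979 ≈ -0.00016725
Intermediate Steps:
M(d) = 1215/d (M(d) = 5*(243/d) = 1215/d)
P(A, O) = -4*A*O
1/((-5566 + P(-41, o(13))) + M(F(5))) = 1/((-5566 - 4*(-41)*(-4)) + 1215/5) = 1/((-5566 - 656) + 1215*(1/5)) = 1/(-6222 + 243) = 1/(-5979) = -1/5979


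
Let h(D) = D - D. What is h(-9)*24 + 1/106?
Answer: 1/106 ≈ 0.0094340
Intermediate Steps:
h(D) = 0
h(-9)*24 + 1/106 = 0*24 + 1/106 = 0 + 1/106 = 1/106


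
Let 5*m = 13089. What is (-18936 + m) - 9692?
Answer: -130051/5 ≈ -26010.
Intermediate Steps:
m = 13089/5 (m = (1/5)*13089 = 13089/5 ≈ 2617.8)
(-18936 + m) - 9692 = (-18936 + 13089/5) - 9692 = -81591/5 - 9692 = -130051/5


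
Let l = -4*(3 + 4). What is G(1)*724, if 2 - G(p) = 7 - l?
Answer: -23892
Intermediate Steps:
l = -28 (l = -4*7 = -28)
G(p) = -33 (G(p) = 2 - (7 - 1*(-28)) = 2 - (7 + 28) = 2 - 1*35 = 2 - 35 = -33)
G(1)*724 = -33*724 = -23892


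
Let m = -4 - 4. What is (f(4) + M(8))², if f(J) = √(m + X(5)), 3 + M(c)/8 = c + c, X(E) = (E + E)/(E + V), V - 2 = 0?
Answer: (728 + I*√322)²/49 ≈ 10809.0 + 533.2*I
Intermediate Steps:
V = 2 (V = 2 + 0 = 2)
m = -8
X(E) = 2*E/(2 + E) (X(E) = (E + E)/(E + 2) = (2*E)/(2 + E) = 2*E/(2 + E))
M(c) = -24 + 16*c (M(c) = -24 + 8*(c + c) = -24 + 8*(2*c) = -24 + 16*c)
f(J) = I*√322/7 (f(J) = √(-8 + 2*5/(2 + 5)) = √(-8 + 2*5/7) = √(-8 + 2*5*(⅐)) = √(-8 + 10/7) = √(-46/7) = I*√322/7)
(f(4) + M(8))² = (I*√322/7 + (-24 + 16*8))² = (I*√322/7 + (-24 + 128))² = (I*√322/7 + 104)² = (104 + I*√322/7)²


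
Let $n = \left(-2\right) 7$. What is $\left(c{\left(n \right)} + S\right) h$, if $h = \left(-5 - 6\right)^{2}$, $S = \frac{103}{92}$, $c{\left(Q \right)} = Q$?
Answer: $- \frac{143385}{92} \approx -1558.5$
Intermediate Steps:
$n = -14$
$S = \frac{103}{92}$ ($S = 103 \cdot \frac{1}{92} = \frac{103}{92} \approx 1.1196$)
$h = 121$ ($h = \left(-11\right)^{2} = 121$)
$\left(c{\left(n \right)} + S\right) h = \left(-14 + \frac{103}{92}\right) 121 = \left(- \frac{1185}{92}\right) 121 = - \frac{143385}{92}$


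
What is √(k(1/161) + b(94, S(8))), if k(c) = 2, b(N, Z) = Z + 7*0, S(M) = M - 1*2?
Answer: 2*√2 ≈ 2.8284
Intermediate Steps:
S(M) = -2 + M (S(M) = M - 2 = -2 + M)
b(N, Z) = Z (b(N, Z) = Z + 0 = Z)
√(k(1/161) + b(94, S(8))) = √(2 + (-2 + 8)) = √(2 + 6) = √8 = 2*√2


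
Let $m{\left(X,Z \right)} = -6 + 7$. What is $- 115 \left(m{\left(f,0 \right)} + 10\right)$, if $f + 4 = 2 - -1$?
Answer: $-1265$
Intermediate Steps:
$f = -1$ ($f = -4 + \left(2 - -1\right) = -4 + \left(2 + 1\right) = -4 + 3 = -1$)
$m{\left(X,Z \right)} = 1$
$- 115 \left(m{\left(f,0 \right)} + 10\right) = - 115 \left(1 + 10\right) = \left(-115\right) 11 = -1265$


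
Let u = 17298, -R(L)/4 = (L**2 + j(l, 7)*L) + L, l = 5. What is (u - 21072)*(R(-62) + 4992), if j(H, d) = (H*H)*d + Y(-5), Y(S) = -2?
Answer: -123666432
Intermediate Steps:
j(H, d) = -2 + d*H**2 (j(H, d) = (H*H)*d - 2 = H**2*d - 2 = d*H**2 - 2 = -2 + d*H**2)
R(L) = -696*L - 4*L**2 (R(L) = -4*((L**2 + (-2 + 7*5**2)*L) + L) = -4*((L**2 + (-2 + 7*25)*L) + L) = -4*((L**2 + (-2 + 175)*L) + L) = -4*((L**2 + 173*L) + L) = -4*(L**2 + 174*L) = -696*L - 4*L**2)
(u - 21072)*(R(-62) + 4992) = (17298 - 21072)*(-4*(-62)*(174 - 62) + 4992) = -3774*(-4*(-62)*112 + 4992) = -3774*(27776 + 4992) = -3774*32768 = -123666432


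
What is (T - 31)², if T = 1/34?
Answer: 1108809/1156 ≈ 959.18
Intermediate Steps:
T = 1/34 ≈ 0.029412
(T - 31)² = (1/34 - 31)² = (-1053/34)² = 1108809/1156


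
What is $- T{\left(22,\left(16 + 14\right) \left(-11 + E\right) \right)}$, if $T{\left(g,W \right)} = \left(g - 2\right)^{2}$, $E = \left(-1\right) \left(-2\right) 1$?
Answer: $-400$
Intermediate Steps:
$E = 2$ ($E = 2 \cdot 1 = 2$)
$T{\left(g,W \right)} = \left(-2 + g\right)^{2}$
$- T{\left(22,\left(16 + 14\right) \left(-11 + E\right) \right)} = - \left(-2 + 22\right)^{2} = - 20^{2} = \left(-1\right) 400 = -400$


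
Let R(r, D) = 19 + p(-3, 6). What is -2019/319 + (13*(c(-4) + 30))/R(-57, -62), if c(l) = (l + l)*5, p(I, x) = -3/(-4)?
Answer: -325381/25201 ≈ -12.911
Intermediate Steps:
p(I, x) = 3/4 (p(I, x) = -3*(-1/4) = 3/4)
c(l) = 10*l (c(l) = (2*l)*5 = 10*l)
R(r, D) = 79/4 (R(r, D) = 19 + 3/4 = 79/4)
-2019/319 + (13*(c(-4) + 30))/R(-57, -62) = -2019/319 + (13*(10*(-4) + 30))/(79/4) = -2019*1/319 + (13*(-40 + 30))*(4/79) = -2019/319 + (13*(-10))*(4/79) = -2019/319 - 130*4/79 = -2019/319 - 520/79 = -325381/25201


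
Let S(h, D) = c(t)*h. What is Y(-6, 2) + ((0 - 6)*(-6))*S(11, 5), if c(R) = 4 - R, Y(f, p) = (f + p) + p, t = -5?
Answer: 3562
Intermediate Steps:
Y(f, p) = f + 2*p
S(h, D) = 9*h (S(h, D) = (4 - 1*(-5))*h = (4 + 5)*h = 9*h)
Y(-6, 2) + ((0 - 6)*(-6))*S(11, 5) = (-6 + 2*2) + ((0 - 6)*(-6))*(9*11) = (-6 + 4) - 6*(-6)*99 = -2 + 36*99 = -2 + 3564 = 3562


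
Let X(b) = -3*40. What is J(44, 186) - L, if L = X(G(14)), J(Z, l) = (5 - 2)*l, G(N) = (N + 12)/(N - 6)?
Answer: 678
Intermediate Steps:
G(N) = (12 + N)/(-6 + N)
J(Z, l) = 3*l
X(b) = -120
L = -120
J(44, 186) - L = 3*186 - 1*(-120) = 558 + 120 = 678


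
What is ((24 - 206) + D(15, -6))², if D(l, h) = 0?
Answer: 33124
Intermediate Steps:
((24 - 206) + D(15, -6))² = ((24 - 206) + 0)² = (-182 + 0)² = (-182)² = 33124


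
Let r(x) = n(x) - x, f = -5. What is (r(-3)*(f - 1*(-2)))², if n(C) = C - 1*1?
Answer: 9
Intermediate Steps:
n(C) = -1 + C (n(C) = C - 1 = -1 + C)
r(x) = -1 (r(x) = (-1 + x) - x = -1)
(r(-3)*(f - 1*(-2)))² = (-(-5 - 1*(-2)))² = (-(-5 + 2))² = (-1*(-3))² = 3² = 9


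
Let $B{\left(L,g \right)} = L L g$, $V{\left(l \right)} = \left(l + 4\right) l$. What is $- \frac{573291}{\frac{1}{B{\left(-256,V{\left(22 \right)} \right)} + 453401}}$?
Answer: $-21750656526963$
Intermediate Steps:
$V{\left(l \right)} = l \left(4 + l\right)$ ($V{\left(l \right)} = \left(4 + l\right) l = l \left(4 + l\right)$)
$B{\left(L,g \right)} = g L^{2}$ ($B{\left(L,g \right)} = L^{2} g = g L^{2}$)
$- \frac{573291}{\frac{1}{B{\left(-256,V{\left(22 \right)} \right)} + 453401}} = - \frac{573291}{\frac{1}{22 \left(4 + 22\right) \left(-256\right)^{2} + 453401}} = - \frac{573291}{\frac{1}{22 \cdot 26 \cdot 65536 + 453401}} = - \frac{573291}{\frac{1}{572 \cdot 65536 + 453401}} = - \frac{573291}{\frac{1}{37486592 + 453401}} = - \frac{573291}{\frac{1}{37939993}} = - 573291 \frac{1}{\frac{1}{37939993}} = \left(-573291\right) 37939993 = -21750656526963$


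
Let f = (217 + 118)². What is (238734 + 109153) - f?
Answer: 235662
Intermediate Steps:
f = 112225 (f = 335² = 112225)
(238734 + 109153) - f = (238734 + 109153) - 1*112225 = 347887 - 112225 = 235662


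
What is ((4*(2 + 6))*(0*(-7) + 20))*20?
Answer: 12800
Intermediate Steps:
((4*(2 + 6))*(0*(-7) + 20))*20 = ((4*8)*(0 + 20))*20 = (32*20)*20 = 640*20 = 12800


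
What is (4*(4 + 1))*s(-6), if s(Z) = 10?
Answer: 200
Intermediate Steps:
(4*(4 + 1))*s(-6) = (4*(4 + 1))*10 = (4*5)*10 = 20*10 = 200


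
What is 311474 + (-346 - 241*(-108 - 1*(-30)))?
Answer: 329926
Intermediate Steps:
311474 + (-346 - 241*(-108 - 1*(-30))) = 311474 + (-346 - 241*(-108 + 30)) = 311474 + (-346 - 241*(-78)) = 311474 + (-346 + 18798) = 311474 + 18452 = 329926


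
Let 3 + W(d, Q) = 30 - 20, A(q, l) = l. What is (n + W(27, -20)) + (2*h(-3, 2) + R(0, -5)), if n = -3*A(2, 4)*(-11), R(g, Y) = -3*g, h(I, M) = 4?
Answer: 147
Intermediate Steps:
n = 132 (n = -3*4*(-11) = -12*(-11) = 132)
W(d, Q) = 7 (W(d, Q) = -3 + (30 - 20) = -3 + 10 = 7)
(n + W(27, -20)) + (2*h(-3, 2) + R(0, -5)) = (132 + 7) + (2*4 - 3*0) = 139 + (8 + 0) = 139 + 8 = 147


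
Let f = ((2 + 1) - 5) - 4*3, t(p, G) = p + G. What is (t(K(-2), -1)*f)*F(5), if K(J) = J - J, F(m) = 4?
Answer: 56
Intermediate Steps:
K(J) = 0
t(p, G) = G + p
f = -14 (f = (3 - 5) - 12 = -2 - 12 = -14)
(t(K(-2), -1)*f)*F(5) = ((-1 + 0)*(-14))*4 = -1*(-14)*4 = 14*4 = 56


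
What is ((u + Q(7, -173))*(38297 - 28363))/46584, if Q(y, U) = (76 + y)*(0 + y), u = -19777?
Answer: -23836633/5823 ≈ -4093.5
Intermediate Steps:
Q(y, U) = y*(76 + y) (Q(y, U) = (76 + y)*y = y*(76 + y))
((u + Q(7, -173))*(38297 - 28363))/46584 = ((-19777 + 7*(76 + 7))*(38297 - 28363))/46584 = ((-19777 + 7*83)*9934)*(1/46584) = ((-19777 + 581)*9934)*(1/46584) = -19196*9934*(1/46584) = -190693064*1/46584 = -23836633/5823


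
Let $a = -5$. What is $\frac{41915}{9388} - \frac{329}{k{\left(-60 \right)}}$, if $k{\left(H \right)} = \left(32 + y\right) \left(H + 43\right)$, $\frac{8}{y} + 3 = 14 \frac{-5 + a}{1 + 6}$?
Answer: $\frac{21063537}{4149496} \approx 5.0762$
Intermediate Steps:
$y = - \frac{8}{23}$ ($y = \frac{8}{-3 + 14 \frac{-5 - 5}{1 + 6}} = \frac{8}{-3 + 14 \left(- \frac{10}{7}\right)} = \frac{8}{-3 - 20} = \frac{8}{-23} = 8 \left(- \frac{1}{23}\right) = - \frac{8}{23} \approx -0.34783$)
$k{\left(H \right)} = \frac{31304}{23} + \frac{728 H}{23}$ ($k{\left(H \right)} = \left(32 - \frac{8}{23}\right) \left(H + 43\right) = \frac{728 \left(43 + H\right)}{23} = \frac{31304}{23} + \frac{728 H}{23}$)
$\frac{41915}{9388} - \frac{329}{k{\left(-60 \right)}} = \frac{41915}{9388} - \frac{329}{\frac{31304}{23} + \frac{728}{23} \left(-60\right)} = 41915 \cdot \frac{1}{9388} - \frac{329}{\frac{31304}{23} - \frac{43680}{23}} = \frac{41915}{9388} - \frac{329}{- \frac{12376}{23}} = \frac{41915}{9388} - - \frac{1081}{1768} = \frac{41915}{9388} + \frac{1081}{1768} = \frac{21063537}{4149496}$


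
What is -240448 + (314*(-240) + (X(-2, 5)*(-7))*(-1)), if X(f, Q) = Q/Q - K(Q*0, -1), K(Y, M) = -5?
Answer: -315766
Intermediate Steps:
X(f, Q) = 6 (X(f, Q) = Q/Q - 1*(-5) = 1 + 5 = 6)
-240448 + (314*(-240) + (X(-2, 5)*(-7))*(-1)) = -240448 + (314*(-240) + (6*(-7))*(-1)) = -240448 + (-75360 - 42*(-1)) = -240448 + (-75360 + 42) = -240448 - 75318 = -315766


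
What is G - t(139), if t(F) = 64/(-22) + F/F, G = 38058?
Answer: 418659/11 ≈ 38060.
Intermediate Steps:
t(F) = -21/11 (t(F) = 64*(-1/22) + 1 = -32/11 + 1 = -21/11)
G - t(139) = 38058 - 1*(-21/11) = 38058 + 21/11 = 418659/11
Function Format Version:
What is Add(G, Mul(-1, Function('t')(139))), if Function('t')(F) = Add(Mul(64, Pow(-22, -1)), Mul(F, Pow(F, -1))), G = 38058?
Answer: Rational(418659, 11) ≈ 38060.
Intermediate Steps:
Function('t')(F) = Rational(-21, 11) (Function('t')(F) = Add(Mul(64, Rational(-1, 22)), 1) = Add(Rational(-32, 11), 1) = Rational(-21, 11))
Add(G, Mul(-1, Function('t')(139))) = Add(38058, Mul(-1, Rational(-21, 11))) = Add(38058, Rational(21, 11)) = Rational(418659, 11)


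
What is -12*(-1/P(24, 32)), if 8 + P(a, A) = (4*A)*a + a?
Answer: 3/772 ≈ 0.0038860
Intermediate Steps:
P(a, A) = -8 + a + 4*A*a (P(a, A) = -8 + ((4*A)*a + a) = -8 + (4*A*a + a) = -8 + (a + 4*A*a) = -8 + a + 4*A*a)
-12*(-1/P(24, 32)) = -12*(-1/(-8 + 24 + 4*32*24)) = -12*(-1/(-8 + 24 + 3072)) = -12/((-1*3088)) = -12/(-3088) = -12*(-1/3088) = 3/772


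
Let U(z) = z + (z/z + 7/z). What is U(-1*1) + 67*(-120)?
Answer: -8047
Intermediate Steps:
U(z) = 1 + z + 7/z (U(z) = z + (1 + 7/z) = 1 + z + 7/z)
U(-1*1) + 67*(-120) = (1 - 1*1 + 7/((-1*1))) + 67*(-120) = (1 - 1 + 7/(-1)) - 8040 = (1 - 1 + 7*(-1)) - 8040 = (1 - 1 - 7) - 8040 = -7 - 8040 = -8047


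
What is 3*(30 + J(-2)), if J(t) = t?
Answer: 84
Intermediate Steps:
3*(30 + J(-2)) = 3*(30 - 2) = 3*28 = 84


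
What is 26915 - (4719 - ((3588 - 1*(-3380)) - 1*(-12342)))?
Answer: 41506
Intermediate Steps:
26915 - (4719 - ((3588 - 1*(-3380)) - 1*(-12342))) = 26915 - (4719 - ((3588 + 3380) + 12342)) = 26915 - (4719 - (6968 + 12342)) = 26915 - (4719 - 1*19310) = 26915 - (4719 - 19310) = 26915 - 1*(-14591) = 26915 + 14591 = 41506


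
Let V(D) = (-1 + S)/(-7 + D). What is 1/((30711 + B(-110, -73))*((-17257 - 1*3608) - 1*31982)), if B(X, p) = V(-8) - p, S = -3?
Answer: -15/24402842108 ≈ -6.1468e-10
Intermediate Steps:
V(D) = -4/(-7 + D) (V(D) = (-1 - 3)/(-7 + D) = -4/(-7 + D))
B(X, p) = 4/15 - p (B(X, p) = -4/(-7 - 8) - p = -4/(-15) - p = -4*(-1/15) - p = 4/15 - p)
1/((30711 + B(-110, -73))*((-17257 - 1*3608) - 1*31982)) = 1/((30711 + (4/15 - 1*(-73)))*((-17257 - 1*3608) - 1*31982)) = 1/((30711 + (4/15 + 73))*((-17257 - 3608) - 31982)) = 1/((30711 + 1099/15)*(-20865 - 31982)) = 1/((461764/15)*(-52847)) = (15/461764)*(-1/52847) = -15/24402842108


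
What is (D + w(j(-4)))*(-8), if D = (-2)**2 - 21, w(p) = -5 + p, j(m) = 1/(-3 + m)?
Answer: 1240/7 ≈ 177.14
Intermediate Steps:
D = -17 (D = 4 - 21 = -17)
(D + w(j(-4)))*(-8) = (-17 + (-5 + 1/(-3 - 4)))*(-8) = (-17 + (-5 + 1/(-7)))*(-8) = (-17 + (-5 - 1/7))*(-8) = (-17 - 36/7)*(-8) = -155/7*(-8) = 1240/7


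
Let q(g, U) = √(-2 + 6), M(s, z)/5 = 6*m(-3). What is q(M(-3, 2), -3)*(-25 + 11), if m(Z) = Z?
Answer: -28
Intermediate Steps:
M(s, z) = -90 (M(s, z) = 5*(6*(-3)) = 5*(-18) = -90)
q(g, U) = 2 (q(g, U) = √4 = 2)
q(M(-3, 2), -3)*(-25 + 11) = 2*(-25 + 11) = 2*(-14) = -28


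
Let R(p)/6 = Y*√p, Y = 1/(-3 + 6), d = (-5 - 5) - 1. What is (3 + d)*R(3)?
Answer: -16*√3 ≈ -27.713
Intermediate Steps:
d = -11 (d = -10 - 1 = -11)
Y = ⅓ (Y = 1/3 = ⅓ ≈ 0.33333)
R(p) = 2*√p (R(p) = 6*(√p/3) = 2*√p)
(3 + d)*R(3) = (3 - 11)*(2*√3) = -16*√3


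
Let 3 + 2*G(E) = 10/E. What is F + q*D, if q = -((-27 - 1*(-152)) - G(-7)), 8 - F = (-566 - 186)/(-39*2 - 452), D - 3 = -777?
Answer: 182662663/1855 ≈ 98471.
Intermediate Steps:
G(E) = -3/2 + 5/E (G(E) = -3/2 + (10/E)/2 = -3/2 + 5/E)
D = -774 (D = 3 - 777 = -774)
F = 1744/265 (F = 8 - (-566 - 186)/(-39*2 - 452) = 8 - (-752)/(-78 - 452) = 8 - (-752)/(-530) = 8 - (-752)*(-1)/530 = 8 - 1*376/265 = 8 - 376/265 = 1744/265 ≈ 6.5811)
q = -1781/14 (q = -((-27 - 1*(-152)) - (-3/2 + 5/(-7))) = -((-27 + 152) - (-3/2 + 5*(-⅐))) = -(125 - (-3/2 - 5/7)) = -(125 - 1*(-31/14)) = -(125 + 31/14) = -1*1781/14 = -1781/14 ≈ -127.21)
F + q*D = 1744/265 - 1781/14*(-774) = 1744/265 + 689247/7 = 182662663/1855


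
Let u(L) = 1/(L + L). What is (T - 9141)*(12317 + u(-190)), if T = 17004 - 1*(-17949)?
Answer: 30203001927/95 ≈ 3.1793e+8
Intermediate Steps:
T = 34953 (T = 17004 + 17949 = 34953)
u(L) = 1/(2*L)
(T - 9141)*(12317 + u(-190)) = (34953 - 9141)*(12317 + (½)/(-190)) = 25812*(12317 + (½)*(-1/190)) = 25812*(12317 - 1/380) = 25812*(4680459/380) = 30203001927/95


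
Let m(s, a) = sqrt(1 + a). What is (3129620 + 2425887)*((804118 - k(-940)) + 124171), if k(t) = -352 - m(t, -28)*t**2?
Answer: 5159071575987 + 14726537955600*I*sqrt(3) ≈ 5.1591e+12 + 2.5507e+13*I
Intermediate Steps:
k(t) = -352 - 3*I*sqrt(3)*t**2 (k(t) = -352 - sqrt(1 - 28)*t**2 = -352 - sqrt(-27)*t**2 = -352 - 3*I*sqrt(3)*t**2)
(3129620 + 2425887)*((804118 - k(-940)) + 124171) = (3129620 + 2425887)*((804118 - (-352 - 3*I*sqrt(3)*(-940)**2)) + 124171) = 5555507*((804118 - (-352 - 3*I*sqrt(3)*883600)) + 124171) = 5555507*((804118 - (-352 - 2650800*I*sqrt(3))) + 124171) = 5555507*((804118 + (352 + 2650800*I*sqrt(3))) + 124171) = 5555507*((804470 + 2650800*I*sqrt(3)) + 124171) = 5555507*(928641 + 2650800*I*sqrt(3)) = 5159071575987 + 14726537955600*I*sqrt(3)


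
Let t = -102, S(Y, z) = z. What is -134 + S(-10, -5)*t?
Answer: 376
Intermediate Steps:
-134 + S(-10, -5)*t = -134 - 5*(-102) = -134 + 510 = 376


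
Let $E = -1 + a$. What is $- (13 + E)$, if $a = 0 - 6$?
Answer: $-6$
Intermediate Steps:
$a = -6$ ($a = 0 - 6 = -6$)
$E = -7$ ($E = -1 - 6 = -7$)
$- (13 + E) = - (13 - 7) = \left(-1\right) 6 = -6$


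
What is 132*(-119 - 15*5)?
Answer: -25608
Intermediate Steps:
132*(-119 - 15*5) = 132*(-119 - 75) = 132*(-194) = -25608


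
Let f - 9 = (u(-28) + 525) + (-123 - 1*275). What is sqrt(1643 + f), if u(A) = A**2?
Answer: sqrt(2563) ≈ 50.626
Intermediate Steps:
f = 920 (f = 9 + (((-28)**2 + 525) + (-123 - 1*275)) = 9 + ((784 + 525) + (-123 - 275)) = 9 + (1309 - 398) = 9 + 911 = 920)
sqrt(1643 + f) = sqrt(1643 + 920) = sqrt(2563)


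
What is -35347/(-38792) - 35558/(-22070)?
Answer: 83056701/32928440 ≈ 2.5223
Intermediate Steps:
-35347/(-38792) - 35558/(-22070) = -35347*(-1/38792) - 35558*(-1/22070) = 2719/2984 + 17779/11035 = 83056701/32928440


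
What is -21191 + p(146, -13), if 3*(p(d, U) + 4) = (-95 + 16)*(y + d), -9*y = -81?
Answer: -75830/3 ≈ -25277.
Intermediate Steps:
y = 9 (y = -⅑*(-81) = 9)
p(d, U) = -241 - 79*d/3 (p(d, U) = -4 + ((-95 + 16)*(9 + d))/3 = -4 + (-79*(9 + d))/3 = -4 + (-711 - 79*d)/3 = -4 + (-237 - 79*d/3) = -241 - 79*d/3)
-21191 + p(146, -13) = -21191 + (-241 - 79/3*146) = -21191 + (-241 - 11534/3) = -21191 - 12257/3 = -75830/3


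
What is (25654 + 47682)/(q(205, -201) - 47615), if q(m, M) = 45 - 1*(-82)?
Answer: -9167/5936 ≈ -1.5443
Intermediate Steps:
q(m, M) = 127 (q(m, M) = 45 + 82 = 127)
(25654 + 47682)/(q(205, -201) - 47615) = (25654 + 47682)/(127 - 47615) = 73336/(-47488) = 73336*(-1/47488) = -9167/5936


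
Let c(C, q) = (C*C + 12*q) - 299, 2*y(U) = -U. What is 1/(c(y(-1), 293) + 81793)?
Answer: 4/340041 ≈ 1.1763e-5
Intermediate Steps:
y(U) = -U/2 (y(U) = (-U)/2 = -U/2)
c(C, q) = -299 + C**2 + 12*q (c(C, q) = (C**2 + 12*q) - 299 = -299 + C**2 + 12*q)
1/(c(y(-1), 293) + 81793) = 1/((-299 + (-1/2*(-1))**2 + 12*293) + 81793) = 1/((-299 + (1/2)**2 + 3516) + 81793) = 1/((-299 + 1/4 + 3516) + 81793) = 1/(12869/4 + 81793) = 1/(340041/4) = 4/340041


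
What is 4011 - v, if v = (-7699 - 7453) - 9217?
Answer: 28380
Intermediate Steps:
v = -24369 (v = -15152 - 9217 = -24369)
4011 - v = 4011 - 1*(-24369) = 4011 + 24369 = 28380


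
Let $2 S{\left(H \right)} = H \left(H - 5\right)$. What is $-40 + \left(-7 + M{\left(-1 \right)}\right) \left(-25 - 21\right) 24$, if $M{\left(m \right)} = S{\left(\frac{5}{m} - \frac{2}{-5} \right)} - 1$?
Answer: $- \frac{389608}{25} \approx -15584.0$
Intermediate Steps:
$S{\left(H \right)} = \frac{H \left(-5 + H\right)}{2}$ ($S{\left(H \right)} = \frac{H \left(H - 5\right)}{2} = \frac{H \left(-5 + H\right)}{2}$)
$M{\left(m \right)} = -1 + \frac{\left(- \frac{23}{5} + \frac{5}{m}\right) \left(\frac{2}{5} + \frac{5}{m}\right)}{2}$ ($M{\left(m \right)} = \frac{\left(\frac{5}{m} - \frac{2}{-5}\right) \left(-5 + \left(\frac{5}{m} - \frac{2}{-5}\right)\right)}{2} - 1 = \frac{\left(\frac{5}{m} - - \frac{2}{5}\right) \left(-5 + \left(\frac{5}{m} - - \frac{2}{5}\right)\right)}{2} - 1 = \frac{\left(\frac{5}{m} + \frac{2}{5}\right) \left(-5 + \left(\frac{5}{m} + \frac{2}{5}\right)\right)}{2} - 1 = \frac{\left(\frac{2}{5} + \frac{5}{m}\right) \left(-5 + \left(\frac{2}{5} + \frac{5}{m}\right)\right)}{2} - 1 = \frac{\left(\frac{2}{5} + \frac{5}{m}\right) \left(- \frac{23}{5} + \frac{5}{m}\right)}{2} - 1 = \frac{\left(- \frac{23}{5} + \frac{5}{m}\right) \left(\frac{2}{5} + \frac{5}{m}\right)}{2} - 1 = -1 + \frac{\left(- \frac{23}{5} + \frac{5}{m}\right) \left(\frac{2}{5} + \frac{5}{m}\right)}{2}$)
$-40 + \left(-7 + M{\left(-1 \right)}\right) \left(-25 - 21\right) 24 = -40 + \left(-7 + \frac{625 - -525 - 96 \left(-1\right)^{2}}{50 \cdot 1}\right) \left(-25 - 21\right) 24 = -40 + \left(-7 + \frac{1}{50} \cdot 1 \left(625 + 525 - 96\right)\right) \left(-46\right) 24 = -40 + \left(-7 + \frac{1}{50} \cdot 1 \cdot 1054\right) \left(-46\right) 24 = -40 + \left(-7 + \frac{527}{25}\right) \left(-46\right) 24 = -40 + \frac{352}{25} \left(-46\right) 24 = -40 - \frac{388608}{25} = - \frac{389608}{25}$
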